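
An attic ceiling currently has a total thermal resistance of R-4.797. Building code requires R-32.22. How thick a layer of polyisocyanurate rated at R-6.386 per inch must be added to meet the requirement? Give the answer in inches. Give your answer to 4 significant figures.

ΔR = 32.22 − 4.797 = 27.423 ft²·°F·h/BTU
L = ΔR / (R/in) = 27.423/6.386 = 4.2942 in

4.294 in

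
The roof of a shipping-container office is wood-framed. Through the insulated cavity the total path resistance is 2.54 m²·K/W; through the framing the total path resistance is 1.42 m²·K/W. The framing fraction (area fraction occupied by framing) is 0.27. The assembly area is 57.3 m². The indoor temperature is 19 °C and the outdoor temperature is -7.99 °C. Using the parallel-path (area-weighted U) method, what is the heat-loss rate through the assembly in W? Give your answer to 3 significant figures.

739 W

U_eff = 0.73/2.54 + 0.27/1.42 = 0.2874 + 0.1901 = 0.4775
R_eff = 1/U_eff = 2.094 m²·K/W
Q = 57.3 × (19 − (-7.99)) / 2.094 = 738.5 W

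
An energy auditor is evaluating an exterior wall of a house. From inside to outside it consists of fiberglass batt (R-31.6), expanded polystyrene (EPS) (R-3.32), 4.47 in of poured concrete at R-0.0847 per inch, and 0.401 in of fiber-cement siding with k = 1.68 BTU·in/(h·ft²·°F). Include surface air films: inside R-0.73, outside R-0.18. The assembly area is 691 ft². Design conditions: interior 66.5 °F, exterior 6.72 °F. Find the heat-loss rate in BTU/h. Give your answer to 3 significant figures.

4.47 × 0.0847 = 0.3786
0.401/1.68 = 0.2387
R_total = 0.73 + 31.6 + 3.32 + 0.3786 + 0.2387 + 0.18 = 36.45 ft²·°F·h/BTU
Q = A·ΔT/R = 691 × (66.5 − 6.72) / 36.45 = 1133 BTU/h

1130 BTU/h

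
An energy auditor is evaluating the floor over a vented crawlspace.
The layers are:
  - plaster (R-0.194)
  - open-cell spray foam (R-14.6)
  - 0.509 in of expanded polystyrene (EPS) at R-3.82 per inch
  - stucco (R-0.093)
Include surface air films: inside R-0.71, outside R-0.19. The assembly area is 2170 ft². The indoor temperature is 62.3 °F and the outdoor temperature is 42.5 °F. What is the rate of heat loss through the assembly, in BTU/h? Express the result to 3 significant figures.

2420 BTU/h

0.509 × 3.82 = 1.944
R_total = 0.71 + 0.194 + 14.6 + 1.944 + 0.093 + 0.19 = 17.73 ft²·°F·h/BTU
Q = A·ΔT/R = 2170 × (62.3 − 42.5) / 17.73 = 2423 BTU/h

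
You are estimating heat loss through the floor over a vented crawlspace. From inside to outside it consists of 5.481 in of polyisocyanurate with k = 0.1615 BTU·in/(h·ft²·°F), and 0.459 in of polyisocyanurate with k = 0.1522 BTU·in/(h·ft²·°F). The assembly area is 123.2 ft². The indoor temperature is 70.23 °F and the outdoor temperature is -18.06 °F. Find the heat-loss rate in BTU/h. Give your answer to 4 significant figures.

294.3 BTU/h

5.481/0.1615 = 33.938
0.459/0.1522 = 3.0158
R_total = 33.938 + 3.0158 = 36.954 ft²·°F·h/BTU
Q = A·ΔT/R = 123.2 × (70.23 − (-18.06)) / 36.954 = 294.35 BTU/h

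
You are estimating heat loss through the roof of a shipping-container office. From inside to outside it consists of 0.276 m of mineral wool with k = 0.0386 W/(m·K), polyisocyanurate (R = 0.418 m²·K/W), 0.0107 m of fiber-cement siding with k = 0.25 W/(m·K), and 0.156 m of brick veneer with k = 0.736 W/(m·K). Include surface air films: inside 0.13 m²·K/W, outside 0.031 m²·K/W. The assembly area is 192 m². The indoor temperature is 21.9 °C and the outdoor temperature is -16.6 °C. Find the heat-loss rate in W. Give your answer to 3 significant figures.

0.276/0.0386 = 7.15
0.0107/0.25 = 0.0428
0.156/0.736 = 0.212
R_total = 0.13 + 7.15 + 0.418 + 0.0428 + 0.212 + 0.031 = 7.984 m²·K/W
Q = A·ΔT/R = 192 × (21.9 − (-16.6)) / 7.984 = 925.8 W

926 W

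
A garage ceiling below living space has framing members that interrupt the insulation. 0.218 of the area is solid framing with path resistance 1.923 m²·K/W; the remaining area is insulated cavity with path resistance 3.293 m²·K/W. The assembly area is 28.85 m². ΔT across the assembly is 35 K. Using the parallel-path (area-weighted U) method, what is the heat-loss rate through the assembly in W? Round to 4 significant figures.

354.3 W

U_eff = 0.782/3.293 + 0.218/1.923 = 0.23747 + 0.11336 = 0.35084
R_eff = 1/U_eff = 2.8503 m²·K/W
Q = 28.85 × 35 / 2.8503 = 354.26 W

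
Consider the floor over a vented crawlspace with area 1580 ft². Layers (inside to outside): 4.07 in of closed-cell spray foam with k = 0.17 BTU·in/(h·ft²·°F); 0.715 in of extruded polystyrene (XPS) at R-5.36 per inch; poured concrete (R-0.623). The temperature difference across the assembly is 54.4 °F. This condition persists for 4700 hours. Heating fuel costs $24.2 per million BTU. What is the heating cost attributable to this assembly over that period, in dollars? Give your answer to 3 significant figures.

344 dollars

4.07/0.17 = 23.94
0.715 × 5.36 = 3.832
R_total = 23.94 + 3.832 + 0.623 = 28.4 ft²·°F·h/BTU
Q = 1580 × 54.4 / 28.4 = 3027 BTU/h
E = 3027 × 4700 = 14230000 BTU
Cost = 14230000/10⁶ × 24.2 = $344.3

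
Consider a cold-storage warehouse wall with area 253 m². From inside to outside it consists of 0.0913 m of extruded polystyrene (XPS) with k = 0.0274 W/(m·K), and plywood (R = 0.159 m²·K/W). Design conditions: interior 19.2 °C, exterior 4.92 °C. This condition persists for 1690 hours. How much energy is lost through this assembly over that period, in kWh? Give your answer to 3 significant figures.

0.0913/0.0274 = 3.332
R_total = 3.332 + 0.159 = 3.491 m²·K/W
Q = 253 × (19.2 − 4.92) / 3.491 = 1035 W
E = 1035 W × 1690 h / 1000 = 1749 kWh

1750 kWh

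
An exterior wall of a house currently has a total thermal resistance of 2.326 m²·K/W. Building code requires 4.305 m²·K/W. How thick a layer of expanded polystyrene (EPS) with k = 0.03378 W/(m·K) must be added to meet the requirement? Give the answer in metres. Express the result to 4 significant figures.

ΔR = 4.305 − 2.326 = 1.979 m²·K/W
L = ΔR × k = 1.979 × 0.03378 = 0.066851 m

0.06685 m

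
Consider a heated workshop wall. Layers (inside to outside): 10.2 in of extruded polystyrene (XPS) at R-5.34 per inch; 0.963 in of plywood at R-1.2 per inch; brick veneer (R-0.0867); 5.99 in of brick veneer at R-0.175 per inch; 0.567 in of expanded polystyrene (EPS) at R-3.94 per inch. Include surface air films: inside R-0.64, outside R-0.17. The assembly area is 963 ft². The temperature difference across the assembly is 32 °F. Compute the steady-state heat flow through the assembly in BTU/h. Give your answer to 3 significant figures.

515 BTU/h

10.2 × 5.34 = 54.47
0.963 × 1.2 = 1.156
5.99 × 0.175 = 1.048
0.567 × 3.94 = 2.234
R_total = 0.64 + 54.47 + 1.156 + 0.0867 + 1.048 + 2.234 + 0.17 = 59.8 ft²·°F·h/BTU
Q = A·ΔT/R = 963 × 32 / 59.8 = 515.3 BTU/h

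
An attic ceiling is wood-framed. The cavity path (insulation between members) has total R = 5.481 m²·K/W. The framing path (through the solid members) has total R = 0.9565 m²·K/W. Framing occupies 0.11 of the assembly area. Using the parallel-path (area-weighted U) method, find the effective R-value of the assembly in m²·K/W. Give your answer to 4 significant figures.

3.605 m²·K/W

U_eff = 0.89/5.481 + 0.11/0.9565 = 0.16238 + 0.115 = 0.27738
R_eff = 1/U_eff = 3.6051 m²·K/W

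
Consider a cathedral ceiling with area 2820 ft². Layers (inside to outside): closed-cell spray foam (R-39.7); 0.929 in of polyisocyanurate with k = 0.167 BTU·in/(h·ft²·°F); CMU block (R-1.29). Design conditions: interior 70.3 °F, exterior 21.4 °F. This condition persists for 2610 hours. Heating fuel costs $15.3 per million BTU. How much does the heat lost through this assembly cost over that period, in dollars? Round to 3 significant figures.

0.929/0.167 = 5.563
R_total = 39.7 + 5.563 + 1.29 = 46.55 ft²·°F·h/BTU
Q = 2820 × (70.3 − 21.4) / 46.55 = 2962 BTU/h
E = 2962 × 2610 = 7731000 BTU
Cost = 7731000/10⁶ × 15.3 = $118.3

118 dollars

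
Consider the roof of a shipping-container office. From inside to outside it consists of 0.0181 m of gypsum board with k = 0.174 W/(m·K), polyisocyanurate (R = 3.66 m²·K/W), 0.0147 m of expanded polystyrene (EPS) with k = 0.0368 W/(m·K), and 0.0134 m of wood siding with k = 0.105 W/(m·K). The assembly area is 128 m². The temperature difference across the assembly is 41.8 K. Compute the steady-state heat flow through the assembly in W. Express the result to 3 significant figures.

0.0181/0.174 = 0.104
0.0147/0.0368 = 0.3995
0.0134/0.105 = 0.1276
R_total = 0.104 + 3.66 + 0.3995 + 0.1276 = 4.291 m²·K/W
Q = A·ΔT/R = 128 × 41.8 / 4.291 = 1247 W

1250 W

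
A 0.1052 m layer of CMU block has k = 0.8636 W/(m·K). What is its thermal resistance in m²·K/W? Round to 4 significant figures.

R = L/k = 0.1052/0.8636 = 0.12182 m²·K/W

0.1218 m²·K/W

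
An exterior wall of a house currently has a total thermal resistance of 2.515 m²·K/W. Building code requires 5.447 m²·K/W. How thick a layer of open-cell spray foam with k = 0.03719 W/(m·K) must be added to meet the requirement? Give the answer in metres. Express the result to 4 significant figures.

0.1090 m

ΔR = 5.447 − 2.515 = 2.932 m²·K/W
L = ΔR × k = 2.932 × 0.03719 = 0.10904 m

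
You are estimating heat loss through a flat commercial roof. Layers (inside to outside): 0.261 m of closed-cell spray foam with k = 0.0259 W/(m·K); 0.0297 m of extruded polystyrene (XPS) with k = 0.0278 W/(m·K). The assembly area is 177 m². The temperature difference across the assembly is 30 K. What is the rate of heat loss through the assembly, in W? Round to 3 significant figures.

0.261/0.0259 = 10.08
0.0297/0.0278 = 1.068
R_total = 10.08 + 1.068 = 11.15 m²·K/W
Q = A·ΔT/R = 177 × 30 / 11.15 = 476.4 W

476 W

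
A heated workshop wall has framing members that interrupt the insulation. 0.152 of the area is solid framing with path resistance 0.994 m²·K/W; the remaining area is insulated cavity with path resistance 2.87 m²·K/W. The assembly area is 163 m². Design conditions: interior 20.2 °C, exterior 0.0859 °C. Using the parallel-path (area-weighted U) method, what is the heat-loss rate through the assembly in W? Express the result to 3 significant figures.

1470 W

U_eff = 0.848/2.87 + 0.152/0.994 = 0.2955 + 0.1529 = 0.4484
R_eff = 1/U_eff = 2.23 m²·K/W
Q = 163 × (20.2 − 0.0859) / 2.23 = 1470 W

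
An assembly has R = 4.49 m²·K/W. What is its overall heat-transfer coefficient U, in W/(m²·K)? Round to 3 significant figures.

0.223 W/(m²·K)

U = 1/R = 1/4.49 = 0.2227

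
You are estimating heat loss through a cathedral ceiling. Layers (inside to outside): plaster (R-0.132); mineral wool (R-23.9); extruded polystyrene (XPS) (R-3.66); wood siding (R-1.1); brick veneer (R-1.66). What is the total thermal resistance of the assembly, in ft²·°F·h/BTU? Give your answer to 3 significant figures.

R_total = 0.132 + 23.9 + 3.66 + 1.1 + 1.66 = 30.45 ft²·°F·h/BTU

30.5 ft²·°F·h/BTU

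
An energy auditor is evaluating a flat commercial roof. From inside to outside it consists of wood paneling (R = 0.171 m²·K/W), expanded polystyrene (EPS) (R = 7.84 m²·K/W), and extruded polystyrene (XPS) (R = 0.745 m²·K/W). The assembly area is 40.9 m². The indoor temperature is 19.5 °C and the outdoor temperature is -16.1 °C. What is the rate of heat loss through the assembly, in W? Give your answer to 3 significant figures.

R_total = 0.171 + 7.84 + 0.745 = 8.756 m²·K/W
Q = A·ΔT/R = 40.9 × (19.5 − (-16.1)) / 8.756 = 166.3 W

166 W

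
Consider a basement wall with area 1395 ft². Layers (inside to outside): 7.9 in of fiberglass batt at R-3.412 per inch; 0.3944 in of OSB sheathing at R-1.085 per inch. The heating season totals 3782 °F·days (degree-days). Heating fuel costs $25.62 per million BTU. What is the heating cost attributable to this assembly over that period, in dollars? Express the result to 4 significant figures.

7.9 × 3.412 = 26.955
0.3944 × 1.085 = 0.42792
R_total = 26.955 + 0.42792 = 27.383 ft²·°F·h/BTU
E = A × HDD × 24 / R = 1395 × 3782 × 24 / 27.383 = 4624100 BTU
Cost = 4624100/10⁶ × 25.62 = $118.47

118.5 dollars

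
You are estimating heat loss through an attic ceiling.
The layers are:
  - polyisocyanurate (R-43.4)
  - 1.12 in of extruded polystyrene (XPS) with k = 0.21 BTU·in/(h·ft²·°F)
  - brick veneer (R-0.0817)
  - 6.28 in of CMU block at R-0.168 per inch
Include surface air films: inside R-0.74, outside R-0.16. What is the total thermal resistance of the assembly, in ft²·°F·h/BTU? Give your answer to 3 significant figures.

50.8 ft²·°F·h/BTU

1.12/0.21 = 5.333
6.28 × 0.168 = 1.055
R_total = 0.74 + 43.4 + 5.333 + 0.0817 + 1.055 + 0.16 = 50.77 ft²·°F·h/BTU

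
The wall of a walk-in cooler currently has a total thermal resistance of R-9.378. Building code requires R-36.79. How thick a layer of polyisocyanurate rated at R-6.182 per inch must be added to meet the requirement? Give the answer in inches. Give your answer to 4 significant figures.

ΔR = 36.79 − 9.378 = 27.412 ft²·°F·h/BTU
L = ΔR / (R/in) = 27.412/6.182 = 4.4342 in

4.434 in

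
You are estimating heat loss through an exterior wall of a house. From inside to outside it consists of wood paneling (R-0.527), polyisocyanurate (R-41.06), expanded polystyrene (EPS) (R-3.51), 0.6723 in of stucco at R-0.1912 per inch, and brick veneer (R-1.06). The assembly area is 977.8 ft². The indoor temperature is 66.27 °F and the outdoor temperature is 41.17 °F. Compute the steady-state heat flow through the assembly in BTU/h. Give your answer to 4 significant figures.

0.6723 × 0.1912 = 0.12854
R_total = 0.527 + 41.06 + 3.51 + 0.12854 + 1.06 = 46.286 ft²·°F·h/BTU
Q = A·ΔT/R = 977.8 × (66.27 − 41.17) / 46.286 = 530.25 BTU/h

530.2 BTU/h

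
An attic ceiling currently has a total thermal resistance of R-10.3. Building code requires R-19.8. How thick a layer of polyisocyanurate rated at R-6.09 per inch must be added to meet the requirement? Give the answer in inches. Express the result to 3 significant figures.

1.56 in

ΔR = 19.8 − 10.3 = 9.5 ft²·°F·h/BTU
L = ΔR / (R/in) = 9.5/6.09 = 1.56 in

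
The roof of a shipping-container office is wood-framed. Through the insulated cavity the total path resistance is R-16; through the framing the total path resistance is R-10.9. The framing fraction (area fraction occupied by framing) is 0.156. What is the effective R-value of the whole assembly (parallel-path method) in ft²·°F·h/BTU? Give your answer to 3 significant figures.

U_eff = 0.844/16 + 0.156/10.9 = 0.05275 + 0.01431 = 0.06706
R_eff = 1/U_eff = 14.91 ft²·°F·h/BTU

14.9 ft²·°F·h/BTU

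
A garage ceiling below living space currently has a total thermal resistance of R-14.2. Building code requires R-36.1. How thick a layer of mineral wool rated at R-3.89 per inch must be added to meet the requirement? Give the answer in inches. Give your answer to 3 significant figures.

ΔR = 36.1 − 14.2 = 21.9 ft²·°F·h/BTU
L = ΔR / (R/in) = 21.9/3.89 = 5.63 in

5.63 in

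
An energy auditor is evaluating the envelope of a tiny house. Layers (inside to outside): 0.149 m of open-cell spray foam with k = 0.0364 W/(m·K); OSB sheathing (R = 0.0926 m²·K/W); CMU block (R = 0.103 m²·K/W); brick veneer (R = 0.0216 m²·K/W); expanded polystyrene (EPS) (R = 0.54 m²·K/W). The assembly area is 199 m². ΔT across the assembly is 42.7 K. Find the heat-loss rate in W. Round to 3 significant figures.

1750 W

0.149/0.0364 = 4.093
R_total = 4.093 + 0.0926 + 0.103 + 0.0216 + 0.54 = 4.851 m²·K/W
Q = A·ΔT/R = 199 × 42.7 / 4.851 = 1752 W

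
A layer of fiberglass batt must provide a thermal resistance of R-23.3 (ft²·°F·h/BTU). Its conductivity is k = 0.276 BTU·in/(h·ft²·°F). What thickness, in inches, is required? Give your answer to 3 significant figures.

L = R × k = 23.3 × 0.276 = 6.431 in

6.43 in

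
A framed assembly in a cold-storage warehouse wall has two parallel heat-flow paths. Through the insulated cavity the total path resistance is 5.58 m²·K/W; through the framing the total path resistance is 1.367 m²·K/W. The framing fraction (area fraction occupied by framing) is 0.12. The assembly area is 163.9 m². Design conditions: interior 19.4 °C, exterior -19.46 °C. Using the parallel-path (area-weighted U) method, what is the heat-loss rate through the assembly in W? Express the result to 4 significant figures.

1564 W

U_eff = 0.88/5.58 + 0.12/1.367 = 0.15771 + 0.087783 = 0.24549
R_eff = 1/U_eff = 4.0735 m²·K/W
Q = 163.9 × (19.4 − (-19.46)) / 4.0735 = 1563.6 W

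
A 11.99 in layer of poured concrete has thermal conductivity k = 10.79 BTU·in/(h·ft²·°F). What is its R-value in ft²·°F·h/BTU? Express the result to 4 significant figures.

1.111 ft²·°F·h/BTU

R = L/k = 11.99/10.79 = 1.1112 ft²·°F·h/BTU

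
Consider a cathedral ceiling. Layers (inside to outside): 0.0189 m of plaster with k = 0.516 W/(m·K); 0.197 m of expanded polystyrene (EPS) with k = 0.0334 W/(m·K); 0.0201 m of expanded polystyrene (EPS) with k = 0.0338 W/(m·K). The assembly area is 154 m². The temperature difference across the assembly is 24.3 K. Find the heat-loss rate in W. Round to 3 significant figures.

0.0189/0.516 = 0.03663
0.197/0.0334 = 5.898
0.0201/0.0338 = 0.5947
R_total = 0.03663 + 5.898 + 0.5947 = 6.53 m²·K/W
Q = A·ΔT/R = 154 × 24.3 / 6.53 = 573.1 W

573 W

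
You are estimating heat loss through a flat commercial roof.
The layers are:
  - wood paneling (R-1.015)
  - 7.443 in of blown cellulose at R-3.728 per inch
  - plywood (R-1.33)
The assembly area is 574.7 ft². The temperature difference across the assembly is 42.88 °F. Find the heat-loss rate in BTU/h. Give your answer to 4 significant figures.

7.443 × 3.728 = 27.748
R_total = 1.015 + 27.748 + 1.33 = 30.093 ft²·°F·h/BTU
Q = A·ΔT/R = 574.7 × 42.88 / 30.093 = 818.91 BTU/h

818.9 BTU/h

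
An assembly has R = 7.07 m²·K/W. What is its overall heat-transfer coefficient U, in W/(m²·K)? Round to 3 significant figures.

U = 1/R = 1/7.07 = 0.1414

0.141 W/(m²·K)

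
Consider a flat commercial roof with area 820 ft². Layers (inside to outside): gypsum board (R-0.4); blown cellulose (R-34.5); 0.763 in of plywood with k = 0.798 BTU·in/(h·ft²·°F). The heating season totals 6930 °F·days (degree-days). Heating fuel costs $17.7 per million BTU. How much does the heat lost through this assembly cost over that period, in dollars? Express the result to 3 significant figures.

67.3 dollars

0.763/0.798 = 0.9561
R_total = 0.4 + 34.5 + 0.9561 = 35.86 ft²·°F·h/BTU
E = A × HDD × 24 / R = 820 × 6930 × 24 / 35.86 = 3804000 BTU
Cost = 3804000/10⁶ × 17.7 = $67.32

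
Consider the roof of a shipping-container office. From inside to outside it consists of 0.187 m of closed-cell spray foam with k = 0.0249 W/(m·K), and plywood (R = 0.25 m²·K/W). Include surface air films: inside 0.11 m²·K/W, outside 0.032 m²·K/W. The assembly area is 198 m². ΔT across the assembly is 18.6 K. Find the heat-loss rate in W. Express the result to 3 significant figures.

0.187/0.0249 = 7.51
R_total = 0.11 + 7.51 + 0.25 + 0.032 = 7.902 m²·K/W
Q = A·ΔT/R = 198 × 18.6 / 7.902 = 466.1 W

466 W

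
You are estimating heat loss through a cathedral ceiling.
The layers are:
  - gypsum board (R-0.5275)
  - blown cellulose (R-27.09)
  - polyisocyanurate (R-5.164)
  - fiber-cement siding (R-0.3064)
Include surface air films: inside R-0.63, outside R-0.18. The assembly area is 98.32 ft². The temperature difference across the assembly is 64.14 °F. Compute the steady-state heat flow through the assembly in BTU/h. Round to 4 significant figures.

186.0 BTU/h

R_total = 0.63 + 0.5275 + 27.09 + 5.164 + 0.3064 + 0.18 = 33.898 ft²·°F·h/BTU
Q = A·ΔT/R = 98.32 × 64.14 / 33.898 = 186.04 BTU/h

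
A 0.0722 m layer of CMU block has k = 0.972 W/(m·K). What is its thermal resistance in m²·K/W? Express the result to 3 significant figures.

R = L/k = 0.0722/0.972 = 0.07428 m²·K/W

0.0743 m²·K/W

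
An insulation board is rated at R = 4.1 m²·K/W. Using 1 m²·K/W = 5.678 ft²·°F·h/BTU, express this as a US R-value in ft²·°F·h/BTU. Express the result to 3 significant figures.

23.3 ft²·°F·h/BTU

R_US = 4.1 × 5.678 = 23.28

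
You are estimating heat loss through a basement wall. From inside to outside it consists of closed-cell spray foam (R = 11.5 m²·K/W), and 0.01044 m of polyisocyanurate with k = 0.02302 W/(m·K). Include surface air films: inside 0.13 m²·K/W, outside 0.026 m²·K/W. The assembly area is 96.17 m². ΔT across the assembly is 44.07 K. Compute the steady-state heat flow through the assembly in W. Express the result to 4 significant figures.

350.0 W

0.01044/0.02302 = 0.45352
R_total = 0.13 + 11.5 + 0.45352 + 0.026 = 12.11 m²·K/W
Q = A·ΔT/R = 96.17 × 44.07 / 12.11 = 349.99 W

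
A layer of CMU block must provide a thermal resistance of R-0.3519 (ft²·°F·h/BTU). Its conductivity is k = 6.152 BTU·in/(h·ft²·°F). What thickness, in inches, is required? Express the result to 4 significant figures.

2.165 in

L = R × k = 0.3519 × 6.152 = 2.1649 in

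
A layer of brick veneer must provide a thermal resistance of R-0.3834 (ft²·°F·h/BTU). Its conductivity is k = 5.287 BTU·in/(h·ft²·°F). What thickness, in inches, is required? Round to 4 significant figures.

L = R × k = 0.3834 × 5.287 = 2.027 in

2.027 in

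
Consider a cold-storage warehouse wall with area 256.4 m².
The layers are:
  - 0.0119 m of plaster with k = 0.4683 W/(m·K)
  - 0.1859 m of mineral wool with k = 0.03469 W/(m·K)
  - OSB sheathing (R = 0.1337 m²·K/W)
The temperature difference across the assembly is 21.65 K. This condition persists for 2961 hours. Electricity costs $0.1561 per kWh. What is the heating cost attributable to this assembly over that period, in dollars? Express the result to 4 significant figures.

0.0119/0.4683 = 0.025411
0.1859/0.03469 = 5.3589
R_total = 0.025411 + 5.3589 + 0.1337 = 5.518 m²·K/W
Q = 256.4 × 21.65 / 5.518 = 1006 W
E = 1006 W × 2961 h / 1000 = 2978.7 kWh
Cost = 2978.7 × 0.1561 = $464.98

465.0 dollars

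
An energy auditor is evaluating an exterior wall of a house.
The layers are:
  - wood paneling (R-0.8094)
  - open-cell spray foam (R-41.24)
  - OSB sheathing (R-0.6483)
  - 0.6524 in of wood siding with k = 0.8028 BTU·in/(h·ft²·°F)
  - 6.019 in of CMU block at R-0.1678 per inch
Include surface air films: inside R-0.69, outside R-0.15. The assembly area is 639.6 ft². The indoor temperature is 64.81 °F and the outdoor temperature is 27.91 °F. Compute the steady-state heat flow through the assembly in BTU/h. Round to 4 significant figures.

0.6524/0.8028 = 0.81266
6.019 × 0.1678 = 1.01
R_total = 0.69 + 0.8094 + 41.24 + 0.6483 + 0.81266 + 1.01 + 0.15 = 45.36 ft²·°F·h/BTU
Q = A·ΔT/R = 639.6 × (64.81 − 27.91) / 45.36 = 520.31 BTU/h

520.3 BTU/h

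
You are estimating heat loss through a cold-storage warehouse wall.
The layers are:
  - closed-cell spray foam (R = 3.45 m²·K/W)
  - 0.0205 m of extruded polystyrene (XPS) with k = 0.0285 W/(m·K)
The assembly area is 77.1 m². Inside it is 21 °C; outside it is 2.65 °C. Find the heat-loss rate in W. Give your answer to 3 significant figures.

0.0205/0.0285 = 0.7193
R_total = 3.45 + 0.7193 = 4.169 m²·K/W
Q = A·ΔT/R = 77.1 × (21 − 2.65) / 4.169 = 339.3 W

339 W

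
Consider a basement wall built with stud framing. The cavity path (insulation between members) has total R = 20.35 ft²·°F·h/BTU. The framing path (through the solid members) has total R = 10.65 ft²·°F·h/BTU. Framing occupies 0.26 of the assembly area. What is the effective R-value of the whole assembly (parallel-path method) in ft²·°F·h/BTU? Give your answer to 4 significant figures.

U_eff = 0.74/20.35 + 0.26/10.65 = 0.036364 + 0.024413 = 0.060777
R_eff = 1/U_eff = 16.454 ft²·°F·h/BTU

16.45 ft²·°F·h/BTU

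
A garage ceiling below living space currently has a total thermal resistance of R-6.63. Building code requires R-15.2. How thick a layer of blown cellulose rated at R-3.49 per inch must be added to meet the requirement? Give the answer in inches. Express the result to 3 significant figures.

2.46 in

ΔR = 15.2 − 6.63 = 8.57 ft²·°F·h/BTU
L = ΔR / (R/in) = 8.57/3.49 = 2.456 in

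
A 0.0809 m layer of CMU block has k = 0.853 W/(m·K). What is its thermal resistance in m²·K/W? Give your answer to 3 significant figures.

R = L/k = 0.0809/0.853 = 0.09484 m²·K/W

0.0948 m²·K/W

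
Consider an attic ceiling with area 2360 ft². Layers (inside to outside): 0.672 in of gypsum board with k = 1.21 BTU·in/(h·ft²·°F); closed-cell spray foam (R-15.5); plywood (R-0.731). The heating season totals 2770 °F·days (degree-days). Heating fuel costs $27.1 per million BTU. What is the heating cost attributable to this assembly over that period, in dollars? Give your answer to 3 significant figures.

0.672/1.21 = 0.5554
R_total = 0.5554 + 15.5 + 0.731 = 16.79 ft²·°F·h/BTU
E = A × HDD × 24 / R = 2360 × 2770 × 24 / 16.79 = 9346000 BTU
Cost = 9346000/10⁶ × 27.1 = $253.3

253 dollars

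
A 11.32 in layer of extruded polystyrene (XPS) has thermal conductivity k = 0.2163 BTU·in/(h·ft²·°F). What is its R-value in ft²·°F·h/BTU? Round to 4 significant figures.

R = L/k = 11.32/0.2163 = 52.335 ft²·°F·h/BTU

52.33 ft²·°F·h/BTU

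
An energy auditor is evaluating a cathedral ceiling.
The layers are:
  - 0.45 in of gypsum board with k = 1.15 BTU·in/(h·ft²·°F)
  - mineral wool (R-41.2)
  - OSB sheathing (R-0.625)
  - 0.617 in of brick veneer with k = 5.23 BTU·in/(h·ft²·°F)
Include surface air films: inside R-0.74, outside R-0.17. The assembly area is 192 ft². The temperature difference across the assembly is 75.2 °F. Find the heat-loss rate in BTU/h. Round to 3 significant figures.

334 BTU/h

0.45/1.15 = 0.3913
0.617/5.23 = 0.118
R_total = 0.74 + 0.3913 + 41.2 + 0.625 + 0.118 + 0.17 = 43.24 ft²·°F·h/BTU
Q = A·ΔT/R = 192 × 75.2 / 43.24 = 333.9 BTU/h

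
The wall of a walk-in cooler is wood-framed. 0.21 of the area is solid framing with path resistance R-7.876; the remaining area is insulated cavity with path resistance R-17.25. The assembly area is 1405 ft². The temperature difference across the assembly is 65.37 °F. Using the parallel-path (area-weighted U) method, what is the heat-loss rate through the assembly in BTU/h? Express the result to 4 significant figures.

6655 BTU/h

U_eff = 0.79/17.25 + 0.21/7.876 = 0.045797 + 0.026663 = 0.07246
R_eff = 1/U_eff = 13.801 ft²·°F·h/BTU
Q = 1405 × 65.37 / 13.801 = 6655.1 BTU/h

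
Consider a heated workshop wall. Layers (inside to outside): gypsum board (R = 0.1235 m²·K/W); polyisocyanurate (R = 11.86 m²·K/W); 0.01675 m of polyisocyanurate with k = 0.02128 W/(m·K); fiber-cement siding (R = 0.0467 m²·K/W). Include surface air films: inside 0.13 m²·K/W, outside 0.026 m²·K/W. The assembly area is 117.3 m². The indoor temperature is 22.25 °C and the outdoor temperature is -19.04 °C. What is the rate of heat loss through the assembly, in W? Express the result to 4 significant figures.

0.01675/0.02128 = 0.78712
R_total = 0.13 + 0.1235 + 11.86 + 0.78712 + 0.0467 + 0.026 = 12.973 m²·K/W
Q = A·ΔT/R = 117.3 × (22.25 − (-19.04)) / 12.973 = 373.33 W

373.3 W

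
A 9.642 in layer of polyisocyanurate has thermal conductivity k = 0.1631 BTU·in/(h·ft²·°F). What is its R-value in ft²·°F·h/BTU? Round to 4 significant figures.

R = L/k = 9.642/0.1631 = 59.117 ft²·°F·h/BTU

59.12 ft²·°F·h/BTU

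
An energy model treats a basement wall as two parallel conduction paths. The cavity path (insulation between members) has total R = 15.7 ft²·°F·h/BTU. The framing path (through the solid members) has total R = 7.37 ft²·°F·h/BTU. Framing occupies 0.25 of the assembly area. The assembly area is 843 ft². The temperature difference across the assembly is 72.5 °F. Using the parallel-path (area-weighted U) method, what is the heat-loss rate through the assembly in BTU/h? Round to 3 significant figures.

4990 BTU/h

U_eff = 0.75/15.7 + 0.25/7.37 = 0.04777 + 0.03392 = 0.08169
R_eff = 1/U_eff = 12.24 ft²·°F·h/BTU
Q = 843 × 72.5 / 12.24 = 4993 BTU/h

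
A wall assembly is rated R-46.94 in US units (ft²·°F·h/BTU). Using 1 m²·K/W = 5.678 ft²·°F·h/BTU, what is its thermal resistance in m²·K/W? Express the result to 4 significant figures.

8.267 m²·K/W

R_SI = 46.94/5.678 = 8.267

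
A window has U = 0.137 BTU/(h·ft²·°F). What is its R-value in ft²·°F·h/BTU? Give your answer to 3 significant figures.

7.30 ft²·°F·h/BTU

R = 1/U = 1/0.137 = 7.299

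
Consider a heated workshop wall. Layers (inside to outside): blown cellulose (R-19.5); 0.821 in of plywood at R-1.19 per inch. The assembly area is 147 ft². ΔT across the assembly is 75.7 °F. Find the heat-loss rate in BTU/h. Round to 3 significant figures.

0.821 × 1.19 = 0.977
R_total = 19.5 + 0.977 = 20.48 ft²·°F·h/BTU
Q = A·ΔT/R = 147 × 75.7 / 20.48 = 543.4 BTU/h

543 BTU/h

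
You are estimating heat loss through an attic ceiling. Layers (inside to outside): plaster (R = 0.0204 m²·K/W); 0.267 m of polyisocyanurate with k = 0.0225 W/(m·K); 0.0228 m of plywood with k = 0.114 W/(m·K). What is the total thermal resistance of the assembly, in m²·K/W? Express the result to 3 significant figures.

0.267/0.0225 = 11.87
0.0228/0.114 = 0.2
R_total = 0.0204 + 11.87 + 0.2 = 12.09 m²·K/W

12.1 m²·K/W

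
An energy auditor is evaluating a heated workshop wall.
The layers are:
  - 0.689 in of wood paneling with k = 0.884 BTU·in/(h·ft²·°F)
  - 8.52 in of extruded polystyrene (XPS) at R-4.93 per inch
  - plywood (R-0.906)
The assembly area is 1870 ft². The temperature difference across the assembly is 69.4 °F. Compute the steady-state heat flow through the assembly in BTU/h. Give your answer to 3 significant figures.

2970 BTU/h

0.689/0.884 = 0.7794
8.52 × 4.93 = 42
R_total = 0.7794 + 42 + 0.906 = 43.69 ft²·°F·h/BTU
Q = A·ΔT/R = 1870 × 69.4 / 43.69 = 2970 BTU/h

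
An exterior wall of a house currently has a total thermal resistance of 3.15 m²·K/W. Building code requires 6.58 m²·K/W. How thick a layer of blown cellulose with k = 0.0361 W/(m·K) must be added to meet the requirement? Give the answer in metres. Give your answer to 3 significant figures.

0.124 m

ΔR = 6.58 − 3.15 = 3.43 m²·K/W
L = ΔR × k = 3.43 × 0.0361 = 0.1238 m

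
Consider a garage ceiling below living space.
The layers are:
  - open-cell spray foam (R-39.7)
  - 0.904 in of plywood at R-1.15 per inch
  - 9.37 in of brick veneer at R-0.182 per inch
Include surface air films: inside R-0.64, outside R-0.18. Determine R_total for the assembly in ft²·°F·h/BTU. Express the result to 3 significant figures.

0.904 × 1.15 = 1.04
9.37 × 0.182 = 1.705
R_total = 0.64 + 39.7 + 1.04 + 1.705 + 0.18 = 43.26 ft²·°F·h/BTU

43.3 ft²·°F·h/BTU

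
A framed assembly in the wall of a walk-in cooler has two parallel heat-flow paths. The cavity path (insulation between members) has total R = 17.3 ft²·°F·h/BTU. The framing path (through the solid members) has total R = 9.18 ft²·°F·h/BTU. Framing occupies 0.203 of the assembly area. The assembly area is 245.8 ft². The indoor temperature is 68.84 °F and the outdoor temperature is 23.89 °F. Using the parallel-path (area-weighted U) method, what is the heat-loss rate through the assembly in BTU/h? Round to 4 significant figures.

U_eff = 0.797/17.3 + 0.203/9.18 = 0.046069 + 0.022113 = 0.068183
R_eff = 1/U_eff = 14.666 ft²·°F·h/BTU
Q = 245.8 × (68.84 − 23.89) / 14.666 = 753.33 BTU/h

753.3 BTU/h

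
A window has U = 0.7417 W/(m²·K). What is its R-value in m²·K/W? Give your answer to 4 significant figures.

R = 1/U = 1/0.7417 = 1.3483

1.348 m²·K/W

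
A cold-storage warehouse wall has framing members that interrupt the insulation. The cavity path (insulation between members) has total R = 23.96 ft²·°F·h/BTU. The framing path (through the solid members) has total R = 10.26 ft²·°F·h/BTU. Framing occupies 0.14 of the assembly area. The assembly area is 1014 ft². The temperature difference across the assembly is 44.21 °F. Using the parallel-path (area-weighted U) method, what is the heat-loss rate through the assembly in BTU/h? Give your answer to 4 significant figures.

U_eff = 0.86/23.96 + 0.14/10.26 = 0.035893 + 0.013645 = 0.049538
R_eff = 1/U_eff = 20.186 ft²·°F·h/BTU
Q = 1014 × 44.21 / 20.186 = 2220.8 BTU/h

2221 BTU/h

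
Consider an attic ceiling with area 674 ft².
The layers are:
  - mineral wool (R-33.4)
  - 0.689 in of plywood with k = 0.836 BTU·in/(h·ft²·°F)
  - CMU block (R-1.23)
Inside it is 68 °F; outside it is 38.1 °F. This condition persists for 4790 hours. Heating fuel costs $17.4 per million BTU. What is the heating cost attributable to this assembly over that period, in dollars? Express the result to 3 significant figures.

47.4 dollars

0.689/0.836 = 0.8242
R_total = 33.4 + 0.8242 + 1.23 = 35.45 ft²·°F·h/BTU
Q = 674 × (68 − 38.1) / 35.45 = 568.4 BTU/h
E = 568.4 × 4790 = 2723000 BTU
Cost = 2723000/10⁶ × 17.4 = $47.37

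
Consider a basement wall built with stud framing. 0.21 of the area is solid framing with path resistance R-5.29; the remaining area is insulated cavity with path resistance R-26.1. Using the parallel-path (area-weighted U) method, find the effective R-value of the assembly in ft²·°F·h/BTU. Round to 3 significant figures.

14.3 ft²·°F·h/BTU

U_eff = 0.79/26.1 + 0.21/5.29 = 0.03027 + 0.0397 = 0.06997
R_eff = 1/U_eff = 14.29 ft²·°F·h/BTU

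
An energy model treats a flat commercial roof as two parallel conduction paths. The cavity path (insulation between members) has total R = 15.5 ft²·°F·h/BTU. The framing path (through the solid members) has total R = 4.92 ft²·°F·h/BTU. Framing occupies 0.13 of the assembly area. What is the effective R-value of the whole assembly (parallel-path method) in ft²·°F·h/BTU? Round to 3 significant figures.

U_eff = 0.87/15.5 + 0.13/4.92 = 0.05613 + 0.02642 = 0.08255
R_eff = 1/U_eff = 12.11 ft²·°F·h/BTU

12.1 ft²·°F·h/BTU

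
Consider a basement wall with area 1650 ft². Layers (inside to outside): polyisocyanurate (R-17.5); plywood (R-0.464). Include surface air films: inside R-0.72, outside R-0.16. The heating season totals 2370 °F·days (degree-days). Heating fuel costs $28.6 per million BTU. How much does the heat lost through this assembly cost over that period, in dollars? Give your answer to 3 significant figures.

142 dollars

R_total = 0.72 + 17.5 + 0.464 + 0.16 = 18.84 ft²·°F·h/BTU
E = A × HDD × 24 / R = 1650 × 2370 × 24 / 18.84 = 4980000 BTU
Cost = 4980000/10⁶ × 28.6 = $142.4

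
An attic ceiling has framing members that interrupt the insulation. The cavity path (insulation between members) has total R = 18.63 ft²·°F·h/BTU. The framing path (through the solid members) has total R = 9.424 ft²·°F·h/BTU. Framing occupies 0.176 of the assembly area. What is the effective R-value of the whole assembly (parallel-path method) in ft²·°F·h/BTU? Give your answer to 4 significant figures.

U_eff = 0.824/18.63 + 0.176/9.424 = 0.04423 + 0.018676 = 0.062905
R_eff = 1/U_eff = 15.897 ft²·°F·h/BTU

15.90 ft²·°F·h/BTU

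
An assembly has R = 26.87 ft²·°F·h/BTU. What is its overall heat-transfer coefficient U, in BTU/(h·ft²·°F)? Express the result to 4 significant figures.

0.03722 BTU/(h·ft²·°F)

U = 1/R = 1/26.87 = 0.037216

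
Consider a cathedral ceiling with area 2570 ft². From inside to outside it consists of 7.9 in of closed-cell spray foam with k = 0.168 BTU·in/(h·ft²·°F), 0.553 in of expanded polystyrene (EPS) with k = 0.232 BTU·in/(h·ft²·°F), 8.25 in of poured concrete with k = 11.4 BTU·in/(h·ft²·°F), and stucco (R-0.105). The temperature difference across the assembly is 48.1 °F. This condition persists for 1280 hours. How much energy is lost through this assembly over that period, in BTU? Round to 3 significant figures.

7.9/0.168 = 47.02
0.553/0.232 = 2.384
8.25/11.4 = 0.7237
R_total = 47.02 + 2.384 + 0.7237 + 0.105 = 50.24 ft²·°F·h/BTU
Q = 2570 × 48.1 / 50.24 = 2461 BTU/h
E = 2461 × 1280 = 3150000 BTU

3150000 BTU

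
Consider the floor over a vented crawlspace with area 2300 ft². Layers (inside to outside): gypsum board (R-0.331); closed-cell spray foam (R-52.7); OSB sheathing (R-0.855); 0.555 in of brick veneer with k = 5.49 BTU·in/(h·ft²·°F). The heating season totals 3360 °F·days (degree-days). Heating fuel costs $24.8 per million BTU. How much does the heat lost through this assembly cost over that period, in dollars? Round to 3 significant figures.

85.2 dollars

0.555/5.49 = 0.1011
R_total = 0.331 + 52.7 + 0.855 + 0.1011 = 53.99 ft²·°F·h/BTU
E = A × HDD × 24 / R = 2300 × 3360 × 24 / 53.99 = 3435000 BTU
Cost = 3435000/10⁶ × 24.8 = $85.2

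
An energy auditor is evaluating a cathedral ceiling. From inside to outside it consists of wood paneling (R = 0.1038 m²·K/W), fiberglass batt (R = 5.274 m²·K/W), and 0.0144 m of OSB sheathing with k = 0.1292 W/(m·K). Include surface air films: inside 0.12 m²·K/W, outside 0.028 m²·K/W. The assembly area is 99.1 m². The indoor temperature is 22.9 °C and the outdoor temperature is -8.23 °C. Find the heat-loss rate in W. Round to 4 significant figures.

0.0144/0.1292 = 0.11146
R_total = 0.12 + 0.1038 + 5.274 + 0.11146 + 0.028 = 5.6373 m²·K/W
Q = A·ΔT/R = 99.1 × (22.9 − (-8.23)) / 5.6373 = 547.25 W

547.2 W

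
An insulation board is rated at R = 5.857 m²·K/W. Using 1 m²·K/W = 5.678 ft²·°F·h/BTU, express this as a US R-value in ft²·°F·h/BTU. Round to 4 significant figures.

33.26 ft²·°F·h/BTU

R_US = 5.857 × 5.678 = 33.256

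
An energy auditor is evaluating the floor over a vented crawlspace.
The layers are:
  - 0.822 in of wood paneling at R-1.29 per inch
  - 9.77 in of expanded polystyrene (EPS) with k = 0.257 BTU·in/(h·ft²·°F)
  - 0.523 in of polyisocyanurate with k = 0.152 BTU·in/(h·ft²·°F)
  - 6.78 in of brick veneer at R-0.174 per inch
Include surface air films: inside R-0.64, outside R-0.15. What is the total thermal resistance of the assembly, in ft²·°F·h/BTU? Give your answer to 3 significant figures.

44.5 ft²·°F·h/BTU

0.822 × 1.29 = 1.06
9.77/0.257 = 38.02
0.523/0.152 = 3.441
6.78 × 0.174 = 1.18
R_total = 0.64 + 1.06 + 38.02 + 3.441 + 1.18 + 0.15 = 44.49 ft²·°F·h/BTU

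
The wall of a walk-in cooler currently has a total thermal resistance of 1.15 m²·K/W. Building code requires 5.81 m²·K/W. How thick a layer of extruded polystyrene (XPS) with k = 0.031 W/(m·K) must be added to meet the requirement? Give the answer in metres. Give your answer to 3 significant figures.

0.144 m

ΔR = 5.81 − 1.15 = 4.66 m²·K/W
L = ΔR × k = 4.66 × 0.031 = 0.1445 m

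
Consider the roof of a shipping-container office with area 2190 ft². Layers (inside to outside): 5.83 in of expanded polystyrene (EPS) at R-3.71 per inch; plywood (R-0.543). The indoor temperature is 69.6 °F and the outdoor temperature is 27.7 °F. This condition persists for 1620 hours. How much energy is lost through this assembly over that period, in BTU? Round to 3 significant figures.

5.83 × 3.71 = 21.63
R_total = 21.63 + 0.543 = 22.17 ft²·°F·h/BTU
Q = 2190 × (69.6 − 27.7) / 22.17 = 4139 BTU/h
E = 4139 × 1620 = 6704000 BTU

6700000 BTU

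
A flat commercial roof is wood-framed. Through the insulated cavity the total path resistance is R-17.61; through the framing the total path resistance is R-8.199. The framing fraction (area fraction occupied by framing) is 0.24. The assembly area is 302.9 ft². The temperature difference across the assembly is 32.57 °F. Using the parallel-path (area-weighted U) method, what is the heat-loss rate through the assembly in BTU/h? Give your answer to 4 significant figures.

U_eff = 0.76/17.61 + 0.24/8.199 = 0.043157 + 0.029272 = 0.072429
R_eff = 1/U_eff = 13.807 ft²·°F·h/BTU
Q = 302.9 × 32.57 / 13.807 = 714.55 BTU/h

714.5 BTU/h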